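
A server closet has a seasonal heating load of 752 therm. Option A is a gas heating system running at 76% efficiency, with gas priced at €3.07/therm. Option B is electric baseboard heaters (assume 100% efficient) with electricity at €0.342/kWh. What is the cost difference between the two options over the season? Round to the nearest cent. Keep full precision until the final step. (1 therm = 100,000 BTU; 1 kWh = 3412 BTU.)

€4499.95

Heat load = 752 therm × 100,000 = 75,200,000 BTU
Gas: input = 75,200,000 / 0.76 = 98,947,368 BTU = 989.5 therm → 989.5 × €3.07 = €3,037.68
Electric: 75,200,000 BTU / 3412 = 22,040 kWh → × €0.342 = €7,537.63
Difference = |€3,037.68 − €7,537.63| = €4,499.95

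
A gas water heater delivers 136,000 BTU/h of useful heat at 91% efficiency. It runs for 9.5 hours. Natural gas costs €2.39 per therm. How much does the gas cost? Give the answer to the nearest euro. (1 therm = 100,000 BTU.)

€34

Heat delivered = 136,000 BTU/h × 9.5 h = 1,292,000 BTU
Gas input = 1,292,000 / 0.91 = 1,419,780 BTU
= 1,419,780 / 100,000 = 14.2 therm
Cost = 14.2 × €2.39/therm = €33.93 ≈ €34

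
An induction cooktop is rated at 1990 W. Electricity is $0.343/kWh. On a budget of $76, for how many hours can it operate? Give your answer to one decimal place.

111.3 h

Energy budget = $76 / $0.343 per kWh = 221.6 kWh = 221,574 Wh
Runtime = 221,574 Wh / 1990 W = 111.3 h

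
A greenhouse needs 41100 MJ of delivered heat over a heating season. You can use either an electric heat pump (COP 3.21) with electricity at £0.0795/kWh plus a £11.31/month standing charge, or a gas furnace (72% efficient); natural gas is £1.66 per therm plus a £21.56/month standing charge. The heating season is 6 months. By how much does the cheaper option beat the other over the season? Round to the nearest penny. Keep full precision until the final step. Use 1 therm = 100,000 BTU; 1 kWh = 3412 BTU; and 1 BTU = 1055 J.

Heat load = 41100 MJ = 41,100,000,000 J / 1055 = 38,957,346 BTU
Gas: input = 38,957,346 / 0.72 = 54,107,425 BTU = 541.1 therm → 541.1 × £1.66 = £898.18; + 6 × £21.56 standing = £1,027.54
Heat pump: 38,957,346 BTU / 3412 = 11,420 kWh heat; / 3.21 = 3,557 kWh in → × £0.0795 = £282.78; + 6 × £11.31 standing = £350.64
Difference = |£1,027.54 − £350.64| = £676.91

£676.91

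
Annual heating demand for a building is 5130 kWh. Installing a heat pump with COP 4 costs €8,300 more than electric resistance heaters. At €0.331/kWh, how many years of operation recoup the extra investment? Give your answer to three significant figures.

6.52 years

Resistance: 5130 kWh × €0.331 = €1,698.03/yr
Heat pump: 5130 / 4 = 1282 kWh in → × €0.331 = €424.51/yr
Annual savings = €1,273.52
Payback = €8,300 / €1,273.52 = 6.52 years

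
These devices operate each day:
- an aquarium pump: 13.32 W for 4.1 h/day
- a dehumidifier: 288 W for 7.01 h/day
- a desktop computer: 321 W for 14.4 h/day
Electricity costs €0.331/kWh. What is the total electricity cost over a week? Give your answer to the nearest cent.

aquarium pump: 13.32 W × 4.1 h × 7 d = 382 Wh = 0.3823 kWh
dehumidifier: 288 W × 7.01 h × 7 d = 14,132 Wh = 14.13 kWh
desktop computer: 321 W × 14.4 h × 7 d = 32,357 Wh = 32.36 kWh
Total energy = 0.3823 + 14.13 + 32.36 = 46.87 kWh
Cost = 46.87 kWh × €0.331 = €15.51

€15.51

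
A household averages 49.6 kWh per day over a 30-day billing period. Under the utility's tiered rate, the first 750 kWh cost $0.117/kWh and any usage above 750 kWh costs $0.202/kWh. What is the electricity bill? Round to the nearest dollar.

Usage = 49.6 kWh/day × 30 days = 1488 kWh
First 750 kWh × $0.117 = $87.75
Remaining 738 kWh × $0.202 = $149.08
Total = $236.83 ≈ $237

$237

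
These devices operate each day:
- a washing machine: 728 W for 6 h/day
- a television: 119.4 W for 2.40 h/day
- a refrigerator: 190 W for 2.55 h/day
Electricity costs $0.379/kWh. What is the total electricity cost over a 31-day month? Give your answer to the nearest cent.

$60.38

washing machine: 728 W × 6 h × 31 d = 135,408 Wh = 135.4 kWh
television: 119.4 W × 2.40 h × 31 d = 8,883 Wh = 8.883 kWh
refrigerator: 190 W × 2.55 h × 31 d = 15,019 Wh = 15.02 kWh
Total energy = 135.4 + 8.883 + 15.02 = 159.3 kWh
Cost = 159.3 kWh × $0.379 = $60.38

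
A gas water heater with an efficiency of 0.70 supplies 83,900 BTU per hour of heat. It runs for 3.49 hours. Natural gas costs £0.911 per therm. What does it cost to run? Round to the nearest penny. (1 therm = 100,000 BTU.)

Heat delivered = 83,900 BTU/h × 3.49 h = 292,811 BTU
Gas input = 292,811 / 0.70 = 418,301 BTU
= 418,301 / 100,000 = 4.183 therm
Cost = 4.183 × £0.911/therm = £3.81

£3.81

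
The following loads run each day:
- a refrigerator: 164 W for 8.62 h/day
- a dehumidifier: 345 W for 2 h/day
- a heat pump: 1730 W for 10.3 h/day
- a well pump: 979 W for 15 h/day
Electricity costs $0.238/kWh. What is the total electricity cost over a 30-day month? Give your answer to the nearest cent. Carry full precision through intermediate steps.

refrigerator: 164 W × 8.62 h × 30 d = 42,410 Wh = 42.41 kWh
dehumidifier: 345 W × 2 h × 30 d = 20,700 Wh = 20.7 kWh
heat pump: 1730 W × 10.3 h × 30 d = 534,570 Wh = 534.6 kWh
well pump: 979 W × 15 h × 30 d = 440,550 Wh = 440.6 kWh
Total energy = 42.41 + 20.7 + 534.6 + 440.6 = 1,038 kWh
Cost = 1,038 kWh × $0.238 = $247.10

$247.10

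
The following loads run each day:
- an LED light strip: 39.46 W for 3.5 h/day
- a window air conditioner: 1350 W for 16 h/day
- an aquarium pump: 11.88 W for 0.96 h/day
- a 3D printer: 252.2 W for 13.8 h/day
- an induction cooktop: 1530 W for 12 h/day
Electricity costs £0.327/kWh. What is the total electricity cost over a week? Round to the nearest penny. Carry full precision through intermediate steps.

£99.78

LED light strip: 39.46 W × 3.5 h × 7 d = 967 Wh = 0.9668 kWh
window air conditioner: 1350 W × 16 h × 7 d = 151,200 Wh = 151.2 kWh
aquarium pump: 11.88 W × 0.96 h × 7 d = 80 Wh = 0.07983 kWh
3D printer: 252.2 W × 13.8 h × 7 d = 24,363 Wh = 24.36 kWh
induction cooktop: 1530 W × 12 h × 7 d = 128,520 Wh = 128.5 kWh
Total energy = 0.9668 + 151.2 + 0.07983 + 24.36 + 128.5 = 305.1 kWh
Cost = 305.1 kWh × £0.327 = £99.78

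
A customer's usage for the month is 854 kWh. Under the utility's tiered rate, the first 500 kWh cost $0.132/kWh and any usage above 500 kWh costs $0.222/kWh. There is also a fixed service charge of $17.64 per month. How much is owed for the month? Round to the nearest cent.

$162.23

First 500 kWh × $0.132 = $66.00
Remaining 354 kWh × $0.222 = $78.59
Energy charge = $144.59; + service $17.64 = $162.23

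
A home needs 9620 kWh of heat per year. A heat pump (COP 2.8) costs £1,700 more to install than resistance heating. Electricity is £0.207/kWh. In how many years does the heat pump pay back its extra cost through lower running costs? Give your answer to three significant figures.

Resistance: 9620 kWh × £0.207 = £1,991.34/yr
Heat pump: 9620 / 2.8 = 3436 kWh in → × £0.207 = £711.19/yr
Annual savings = £1,280.15
Payback = £1,700 / £1,280.15 = 1.33 years

1.33 years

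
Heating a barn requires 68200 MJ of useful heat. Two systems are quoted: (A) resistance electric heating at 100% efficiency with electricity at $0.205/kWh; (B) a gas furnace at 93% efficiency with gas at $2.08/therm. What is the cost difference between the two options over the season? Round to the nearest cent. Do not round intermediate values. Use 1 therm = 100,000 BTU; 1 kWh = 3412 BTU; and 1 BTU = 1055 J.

Heat load = 68200 MJ = 68,200,000,000 J / 1055 = 64,644,550 BTU
Gas: input = 64,644,550 / 0.930 = 69,510,269 BTU = 695.1 therm → 695.1 × $2.08 = $1,445.81
Electric: 64,644,550 BTU / 3412 = 18,950 kWh → × $0.205 = $3,883.98
Difference = |$1,445.81 − $3,883.98| = $2,438.16

$2438.16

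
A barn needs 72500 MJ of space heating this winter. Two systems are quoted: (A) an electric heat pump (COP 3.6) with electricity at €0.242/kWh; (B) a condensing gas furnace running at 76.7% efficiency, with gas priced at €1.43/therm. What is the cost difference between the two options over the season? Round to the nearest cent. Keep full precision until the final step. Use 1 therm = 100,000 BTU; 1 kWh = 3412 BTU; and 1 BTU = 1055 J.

Heat load = 72500 MJ = 72,500,000,000 J / 1055 = 68,720,379 BTU
Gas: input = 68,720,379 / 0.767 = 89,596,322 BTU = 896 therm → 896 × €1.43 = €1,281.23
Heat pump: 68,720,379 BTU / 3412 = 20,140 kWh heat; / 3.6 = 5,595 kWh in → × €0.242 = €1,353.91
Difference = |€1,281.23 − €1,353.91| = €72.68

€72.68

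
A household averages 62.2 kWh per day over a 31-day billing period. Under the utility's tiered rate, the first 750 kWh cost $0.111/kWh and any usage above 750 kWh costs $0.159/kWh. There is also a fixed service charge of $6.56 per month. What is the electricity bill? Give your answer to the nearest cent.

Usage = 62.2 kWh/day × 31 days = 1928.2 kWh
First 750 kWh × $0.111 = $83.25
Remaining 1178.2 kWh × $0.159 = $187.33
Energy charge = $270.58; + service $6.56 = $277.14

$277.14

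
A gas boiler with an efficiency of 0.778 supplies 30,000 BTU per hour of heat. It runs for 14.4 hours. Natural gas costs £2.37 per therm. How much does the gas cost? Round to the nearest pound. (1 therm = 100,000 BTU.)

£13

Heat delivered = 30,000 BTU/h × 14.4 h = 432,000 BTU
Gas input = 432,000 / 0.778 = 555,270 BTU
= 555,270 / 100,000 = 5.553 therm
Cost = 5.553 × £2.37/therm = £13.16 ≈ £13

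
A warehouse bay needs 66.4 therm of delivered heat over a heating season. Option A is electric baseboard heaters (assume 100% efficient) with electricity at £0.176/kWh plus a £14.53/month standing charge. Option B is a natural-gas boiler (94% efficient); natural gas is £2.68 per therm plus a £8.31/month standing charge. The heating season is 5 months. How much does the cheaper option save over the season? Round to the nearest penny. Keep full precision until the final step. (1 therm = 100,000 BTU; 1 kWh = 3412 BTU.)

£184.30

Heat load = 66.4 therm × 100,000 = 6,640,000 BTU
Gas: input = 6,640,000 / 0.94 = 7,063,830 BTU = 70.64 therm → 70.64 × £2.68 = £189.31; + 5 × £8.31 standing = £230.86
Electric: 6,640,000 BTU / 3412 = 1,946 kWh → × £0.176 = £342.51; + 5 × £14.53 standing = £415.16
Difference = |£230.86 − £415.16| = £184.30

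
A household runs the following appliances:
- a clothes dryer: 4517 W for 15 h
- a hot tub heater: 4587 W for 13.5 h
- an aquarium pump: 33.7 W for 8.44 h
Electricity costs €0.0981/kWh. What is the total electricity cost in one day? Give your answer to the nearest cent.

€12.75

clothes dryer: 4517 W × 15 h = 67,755 Wh = 67.75 kWh
hot tub heater: 4587 W × 13.5 h = 61,924 Wh = 61.92 kWh
aquarium pump: 33.7 W × 8.44 h = 284 Wh = 0.2844 kWh
Total energy = 67.75 + 61.92 + 0.2844 = 130 kWh
Cost = 130 kWh × €0.0981 = €12.75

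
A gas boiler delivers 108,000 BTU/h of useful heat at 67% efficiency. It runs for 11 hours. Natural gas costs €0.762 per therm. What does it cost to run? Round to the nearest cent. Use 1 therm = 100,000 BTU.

Heat delivered = 108,000 BTU/h × 11 h = 1,188,000 BTU
Gas input = 1,188,000 / 0.67 = 1,773,134 BTU
= 1,773,134 / 100,000 = 17.73 therm
Cost = 17.73 × €0.762/therm = €13.51

€13.51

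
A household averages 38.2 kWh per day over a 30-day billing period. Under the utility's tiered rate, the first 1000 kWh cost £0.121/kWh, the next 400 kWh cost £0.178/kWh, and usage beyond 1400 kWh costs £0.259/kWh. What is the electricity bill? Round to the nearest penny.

£146.99

Usage = 38.2 kWh/day × 30 days = 1146 kWh
First 1000 kWh × £0.121 = £121.00
Next 146 kWh × £0.178 = £25.99
Remaining tier: 0 kWh (not reached)
Total = £146.99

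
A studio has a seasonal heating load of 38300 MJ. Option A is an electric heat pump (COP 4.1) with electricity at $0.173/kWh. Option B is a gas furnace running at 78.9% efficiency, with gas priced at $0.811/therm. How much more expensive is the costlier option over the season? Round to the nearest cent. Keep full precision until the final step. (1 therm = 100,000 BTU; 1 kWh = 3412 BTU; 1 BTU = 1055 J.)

$75.80

Heat load = 38300 MJ = 38,300,000,000 J / 1055 = 36,303,318 BTU
Gas: input = 36,303,318 / 0.789 = 46,011,809 BTU = 460.1 therm → 460.1 × $0.811 = $373.16
Heat pump: 36,303,318 BTU / 3412 = 10,640 kWh heat; / 4.1 = 2,595 kWh in → × $0.173 = $448.95
Difference = |$373.16 − $448.95| = $75.80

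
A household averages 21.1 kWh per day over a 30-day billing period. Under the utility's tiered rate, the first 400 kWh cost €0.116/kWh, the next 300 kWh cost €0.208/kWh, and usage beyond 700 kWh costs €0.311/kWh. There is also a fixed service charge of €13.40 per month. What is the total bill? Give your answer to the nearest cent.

Usage = 21.1 kWh/day × 30 days = 633 kWh
First 400 kWh × €0.116 = €46.40
Next 233 kWh × €0.208 = €48.46
Remaining tier: 0 kWh (not reached)
Energy charge = €94.86; + service €13.40 = €108.26

€108.26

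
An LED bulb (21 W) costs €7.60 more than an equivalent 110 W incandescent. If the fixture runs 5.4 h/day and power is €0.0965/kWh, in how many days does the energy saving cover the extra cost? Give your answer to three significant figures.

164 days

Power saved = 110 − 21 = 89 W
Daily energy saved = 89 W × 5.4 h = 480.6 Wh = 0.4806 kWh
Daily savings = 0.4806 × €0.0965 = €0.0464
Payback = €7.60 / €0.0464 per day = 163.9 days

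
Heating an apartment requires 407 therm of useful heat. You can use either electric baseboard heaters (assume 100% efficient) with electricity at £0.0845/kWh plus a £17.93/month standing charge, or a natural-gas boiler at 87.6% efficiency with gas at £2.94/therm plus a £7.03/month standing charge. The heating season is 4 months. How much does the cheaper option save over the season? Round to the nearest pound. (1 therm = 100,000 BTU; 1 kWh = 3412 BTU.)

£314

Heat load = 407 therm × 100,000 = 40,700,000 BTU
Gas: input = 40,700,000 / 0.876 = 46,461,187 BTU = 464.6 therm → 464.6 × £2.94 = £1,365.96; + 4 × £7.03 standing = £1,394.08
Electric: 40,700,000 BTU / 3412 = 11,930 kWh → × £0.0845 = £1,007.96; + 4 × £17.93 standing = £1,079.68
Difference = |£1,394.08 − £1,079.68| = £314.40 ≈ £314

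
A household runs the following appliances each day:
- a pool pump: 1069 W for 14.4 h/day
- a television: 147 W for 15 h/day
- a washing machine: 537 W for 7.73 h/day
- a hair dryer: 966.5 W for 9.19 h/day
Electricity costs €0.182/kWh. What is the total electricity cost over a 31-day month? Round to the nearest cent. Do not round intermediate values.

pool pump: 1069 W × 14.4 h × 31 d = 477,202 Wh = 477.2 kWh
television: 147 W × 15 h × 31 d = 68,355 Wh = 68.36 kWh
washing machine: 537 W × 7.73 h × 31 d = 128,681 Wh = 128.7 kWh
hair dryer: 966.5 W × 9.19 h × 31 d = 275,346 Wh = 275.3 kWh
Total energy = 477.2 + 68.36 + 128.7 + 275.3 = 949.6 kWh
Cost = 949.6 kWh × €0.182 = €172.82

€172.82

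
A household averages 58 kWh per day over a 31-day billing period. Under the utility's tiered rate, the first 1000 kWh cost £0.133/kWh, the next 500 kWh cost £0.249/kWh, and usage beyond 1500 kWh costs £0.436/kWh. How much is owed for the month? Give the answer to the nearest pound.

£387

Usage = 58 kWh/day × 31 days = 1798 kWh
First 1000 kWh × £0.133 = £133.00
Next 500 kWh × £0.249 = £124.50
Remaining 298 kWh × £0.436 = £129.93
Total = £387.43 ≈ £387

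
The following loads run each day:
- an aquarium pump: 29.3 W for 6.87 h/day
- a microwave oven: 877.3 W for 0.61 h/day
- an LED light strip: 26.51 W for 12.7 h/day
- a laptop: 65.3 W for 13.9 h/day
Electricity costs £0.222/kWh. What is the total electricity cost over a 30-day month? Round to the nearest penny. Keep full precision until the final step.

£13.19

aquarium pump: 29.3 W × 6.87 h × 30 d = 6,039 Wh = 6.039 kWh
microwave oven: 877.3 W × 0.61 h × 30 d = 16,055 Wh = 16.05 kWh
LED light strip: 26.51 W × 12.7 h × 30 d = 10,100 Wh = 10.1 kWh
laptop: 65.3 W × 13.9 h × 30 d = 27,230 Wh = 27.23 kWh
Total energy = 6.039 + 16.05 + 10.1 + 27.23 = 59.42 kWh
Cost = 59.42 kWh × £0.222 = £13.19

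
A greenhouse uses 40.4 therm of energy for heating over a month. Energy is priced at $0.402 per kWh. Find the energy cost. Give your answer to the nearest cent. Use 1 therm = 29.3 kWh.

$475.86

40.4 therm × (29.3 kWh/therm) = 1,184 kWh
Cost = 1,184 kWh × $0.402/kWh = $475.86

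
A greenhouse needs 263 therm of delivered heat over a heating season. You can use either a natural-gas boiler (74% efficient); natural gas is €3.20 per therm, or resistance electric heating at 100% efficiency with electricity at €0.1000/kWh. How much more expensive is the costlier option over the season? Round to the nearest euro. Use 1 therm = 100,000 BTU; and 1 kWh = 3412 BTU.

Heat load = 263 therm × 100,000 = 26,300,000 BTU
Gas: input = 26,300,000 / 0.74 = 35,540,541 BTU = 355.4 therm → 355.4 × €3.20 = €1,137.30
Electric: 26,300,000 BTU / 3412 = 7,708 kWh → × €0.1000 = €770.81
Difference = |€1,137.30 − €770.81| = €366.49 ≈ €366

€366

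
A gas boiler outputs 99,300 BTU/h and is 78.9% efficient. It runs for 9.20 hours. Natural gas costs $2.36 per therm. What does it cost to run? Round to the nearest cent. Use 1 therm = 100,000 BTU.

$27.33

Heat delivered = 99,300 BTU/h × 9.20 h = 913,560 BTU
Gas input = 913,560 / 0.789 = 1,157,871 BTU
= 1,157,871 / 100,000 = 11.58 therm
Cost = 11.58 × $2.36/therm = $27.33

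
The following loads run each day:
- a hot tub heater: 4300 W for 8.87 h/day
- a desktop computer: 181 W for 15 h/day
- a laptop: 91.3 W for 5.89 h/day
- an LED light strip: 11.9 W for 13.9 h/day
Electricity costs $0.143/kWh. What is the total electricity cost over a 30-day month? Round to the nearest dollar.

$178

hot tub heater: 4300 W × 8.87 h × 30 d = 1,144,230 Wh = 1,144 kWh
desktop computer: 181 W × 15 h × 30 d = 81,450 Wh = 81.45 kWh
laptop: 91.3 W × 5.89 h × 30 d = 16,133 Wh = 16.13 kWh
LED light strip: 11.9 W × 13.9 h × 30 d = 4,962 Wh = 4.962 kWh
Total energy = 1,144 + 81.45 + 16.13 + 4.962 = 1,247 kWh
Cost = 1,247 kWh × $0.143 = $178.29 ≈ $178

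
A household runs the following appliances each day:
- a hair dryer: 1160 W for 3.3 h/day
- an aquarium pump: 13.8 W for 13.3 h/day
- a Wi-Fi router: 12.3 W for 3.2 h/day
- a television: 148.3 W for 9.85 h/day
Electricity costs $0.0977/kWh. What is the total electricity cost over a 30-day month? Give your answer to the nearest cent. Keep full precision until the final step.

hair dryer: 1160 W × 3.3 h × 30 d = 114,840 Wh = 114.8 kWh
aquarium pump: 13.8 W × 13.3 h × 30 d = 5,506 Wh = 5.506 kWh
Wi-Fi router: 12.3 W × 3.2 h × 30 d = 1,181 Wh = 1.181 kWh
television: 148.3 W × 9.85 h × 30 d = 43,823 Wh = 43.82 kWh
Total energy = 114.8 + 5.506 + 1.181 + 43.82 = 165.3 kWh
Cost = 165.3 kWh × $0.0977 = $16.15

$16.15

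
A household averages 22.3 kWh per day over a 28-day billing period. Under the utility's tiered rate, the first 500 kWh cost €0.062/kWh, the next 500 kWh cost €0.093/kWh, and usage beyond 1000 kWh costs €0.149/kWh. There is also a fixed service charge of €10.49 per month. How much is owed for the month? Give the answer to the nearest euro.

Usage = 22.3 kWh/day × 28 days = 624.4 kWh
First 500 kWh × €0.062 = €31.00
Next 124.4 kWh × €0.093 = €11.57
Remaining tier: 0 kWh (not reached)
Energy charge = €42.57; + service €10.49 = €53.06 ≈ €53

€53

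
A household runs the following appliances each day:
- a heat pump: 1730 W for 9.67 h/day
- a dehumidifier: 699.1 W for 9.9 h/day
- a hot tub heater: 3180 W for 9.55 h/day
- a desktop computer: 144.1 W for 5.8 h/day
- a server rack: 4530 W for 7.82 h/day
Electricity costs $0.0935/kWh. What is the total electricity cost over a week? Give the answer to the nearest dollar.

heat pump: 1730 W × 9.67 h × 7 d = 117,104 Wh = 117.1 kWh
dehumidifier: 699.1 W × 9.9 h × 7 d = 48,448 Wh = 48.45 kWh
hot tub heater: 3180 W × 9.55 h × 7 d = 212,583 Wh = 212.6 kWh
desktop computer: 144.1 W × 5.8 h × 7 d = 5,850 Wh = 5.85 kWh
server rack: 4530 W × 7.82 h × 7 d = 247,972 Wh = 248 kWh
Total energy = 117.1 + 48.45 + 212.6 + 5.85 + 248 = 632 kWh
Cost = 632 kWh × $0.0935 = $59.09 ≈ $59

$59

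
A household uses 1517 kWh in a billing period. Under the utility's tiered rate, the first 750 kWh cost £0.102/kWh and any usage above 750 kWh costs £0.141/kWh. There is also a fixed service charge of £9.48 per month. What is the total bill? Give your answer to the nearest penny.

£194.13

First 750 kWh × £0.102 = £76.50
Remaining 767 kWh × £0.141 = £108.15
Energy charge = £184.65; + service £9.48 = £194.13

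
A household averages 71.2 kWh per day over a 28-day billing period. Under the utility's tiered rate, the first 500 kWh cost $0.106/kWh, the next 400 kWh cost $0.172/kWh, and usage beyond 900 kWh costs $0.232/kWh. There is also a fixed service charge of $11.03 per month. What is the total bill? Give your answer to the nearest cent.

Usage = 71.2 kWh/day × 28 days = 1993.6 kWh
First 500 kWh × $0.106 = $53.00
Next 400 kWh × $0.172 = $68.80
Remaining 1093.6 kWh × $0.232 = $253.72
Energy charge = $375.52; + service $11.03 = $386.55

$386.55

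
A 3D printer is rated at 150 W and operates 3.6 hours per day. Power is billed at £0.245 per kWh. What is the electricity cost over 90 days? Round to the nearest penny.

£11.91

Energy = 150 W × 3.6 h/day × 90 days = 48,600 Wh = 48.6 kWh
Cost = 48.6 kWh × £0.245/kWh = £11.91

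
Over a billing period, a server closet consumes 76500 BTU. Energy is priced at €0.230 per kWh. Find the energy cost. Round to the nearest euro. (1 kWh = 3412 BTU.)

€5

76500 BTU × (0.00029308 kWh/BTU) = 22.42 kWh
Cost = 22.42 kWh × €0.230/kWh = €5.16 ≈ €5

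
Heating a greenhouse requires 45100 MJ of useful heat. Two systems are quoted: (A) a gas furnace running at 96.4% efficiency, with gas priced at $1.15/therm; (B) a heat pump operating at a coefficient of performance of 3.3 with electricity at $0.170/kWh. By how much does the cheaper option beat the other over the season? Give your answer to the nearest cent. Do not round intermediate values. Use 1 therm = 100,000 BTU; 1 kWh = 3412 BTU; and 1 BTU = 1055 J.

$135.46

Heat load = 45100 MJ = 45,100,000,000 J / 1055 = 42,748,815 BTU
Gas: input = 42,748,815 / 0.964 = 44,345,244 BTU = 443.5 therm → 443.5 × $1.15 = $509.97
Heat pump: 42,748,815 BTU / 3412 = 12,530 kWh heat; / 3.3 = 3,797 kWh in → × $0.170 = $645.43
Difference = |$509.97 − $645.43| = $135.46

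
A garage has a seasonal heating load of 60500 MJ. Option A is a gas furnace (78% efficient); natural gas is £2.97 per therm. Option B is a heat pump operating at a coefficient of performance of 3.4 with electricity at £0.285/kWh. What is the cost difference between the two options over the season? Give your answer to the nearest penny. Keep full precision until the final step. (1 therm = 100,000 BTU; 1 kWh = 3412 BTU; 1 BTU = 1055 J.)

£774.72

Heat load = 60500 MJ = 60,500,000,000 J / 1055 = 57,345,972 BTU
Gas: input = 57,345,972 / 0.78 = 73,520,476 BTU = 735.2 therm → 735.2 × £2.97 = £2,183.56
Heat pump: 57,345,972 BTU / 3412 = 16,810 kWh heat; / 3.4 = 4,943 kWh in → × £0.285 = £1,408.83
Difference = |£2,183.56 − £1,408.83| = £774.72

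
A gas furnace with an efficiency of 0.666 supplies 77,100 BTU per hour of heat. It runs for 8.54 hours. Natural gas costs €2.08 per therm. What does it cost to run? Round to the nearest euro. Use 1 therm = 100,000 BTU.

Heat delivered = 77,100 BTU/h × 8.54 h = 658,434 BTU
Gas input = 658,434 / 0.666 = 988,640 BTU
= 988,640 / 100,000 = 9.886 therm
Cost = 9.886 × €2.08/therm = €20.56 ≈ €21

€21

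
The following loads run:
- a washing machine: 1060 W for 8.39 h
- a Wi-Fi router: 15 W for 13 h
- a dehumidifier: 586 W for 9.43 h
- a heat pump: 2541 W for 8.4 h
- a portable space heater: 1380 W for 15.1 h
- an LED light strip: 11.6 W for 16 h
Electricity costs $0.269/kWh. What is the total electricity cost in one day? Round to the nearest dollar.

washing machine: 1060 W × 8.39 h = 8,893 Wh = 8.893 kWh
Wi-Fi router: 15 W × 13 h = 195 Wh = 0.195 kWh
dehumidifier: 586 W × 9.43 h = 5,526 Wh = 5.526 kWh
heat pump: 2541 W × 8.4 h = 21,344 Wh = 21.34 kWh
portable space heater: 1380 W × 15.1 h = 20,838 Wh = 20.84 kWh
LED light strip: 11.6 W × 16 h = 186 Wh = 0.1856 kWh
Total energy = 8.893 + 0.195 + 5.526 + 21.34 + 20.84 + 0.1856 = 56.98 kWh
Cost = 56.98 kWh × $0.269 = $15.33 ≈ $15

$15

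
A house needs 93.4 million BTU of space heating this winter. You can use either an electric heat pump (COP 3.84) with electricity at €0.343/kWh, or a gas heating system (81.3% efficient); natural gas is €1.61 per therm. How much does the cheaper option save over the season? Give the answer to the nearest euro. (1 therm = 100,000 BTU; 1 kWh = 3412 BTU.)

€596

Heat load = 93.4 × 10⁶ BTU = 93,400,000 BTU
Gas: input = 93,400,000 / 0.813 = 114,883,149 BTU = 1,149 therm → 1,149 × €1.61 = €1,849.62
Heat pump: 93,400,000 BTU / 3412 = 27,370 kWh heat; / 3.84 = 7,129 kWh in → × €0.343 = €2,445.12
Difference = |€1,849.62 − €2,445.12| = €595.50 ≈ €596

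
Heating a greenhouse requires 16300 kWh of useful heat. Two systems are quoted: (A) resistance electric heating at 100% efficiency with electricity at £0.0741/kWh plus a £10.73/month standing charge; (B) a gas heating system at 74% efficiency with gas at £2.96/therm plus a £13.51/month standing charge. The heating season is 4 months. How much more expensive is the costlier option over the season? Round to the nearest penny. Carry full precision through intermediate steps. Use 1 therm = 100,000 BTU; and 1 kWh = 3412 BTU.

Heat load = 16300 kWh × 3412 = 55,615,600 BTU
Gas: input = 55,615,600 / 0.74 = 75,156,216 BTU = 751.6 therm → 751.6 × £2.96 = £2,224.62; + 4 × £13.51 standing = £2,278.66
Electric: 55,615,600 BTU / 3412 = 16,300 kWh → × £0.0741 = £1,207.83; + 4 × £10.73 standing = £1,250.75
Difference = |£2,278.66 − £1,250.75| = £1,027.91

£1027.91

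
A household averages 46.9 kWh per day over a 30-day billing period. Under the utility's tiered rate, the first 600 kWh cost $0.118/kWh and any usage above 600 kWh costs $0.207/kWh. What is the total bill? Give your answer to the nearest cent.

Usage = 46.9 kWh/day × 30 days = 1407 kWh
First 600 kWh × $0.118 = $70.80
Remaining 807 kWh × $0.207 = $167.05
Total = $237.85

$237.85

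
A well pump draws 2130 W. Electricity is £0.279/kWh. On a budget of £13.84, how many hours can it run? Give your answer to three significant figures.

Energy budget = £13.84 / £0.279 per kWh = 49.61 kWh = 49,606 Wh
Runtime = 49,606 Wh / 2130 W = 23.29 h

23.3 h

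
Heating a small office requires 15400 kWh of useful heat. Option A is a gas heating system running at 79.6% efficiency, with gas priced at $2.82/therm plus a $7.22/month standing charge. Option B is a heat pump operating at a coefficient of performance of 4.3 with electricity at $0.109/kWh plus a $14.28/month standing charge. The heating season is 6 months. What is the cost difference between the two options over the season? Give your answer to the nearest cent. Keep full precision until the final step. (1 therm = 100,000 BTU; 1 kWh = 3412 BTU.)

Heat load = 15400 kWh × 3412 = 52,544,800 BTU
Gas: input = 52,544,800 / 0.796 = 66,011,055 BTU = 660.1 therm → 660.1 × $2.82 = $1,861.51; + 6 × $7.22 standing = $1,904.83
Heat pump: 52,544,800 BTU / 3412 = 15,400 kWh heat; / 4.3 = 3,581 kWh in → × $0.109 = $390.37; + 6 × $14.28 standing = $476.05
Difference = |$1,904.83 − $476.05| = $1,428.78

$1428.78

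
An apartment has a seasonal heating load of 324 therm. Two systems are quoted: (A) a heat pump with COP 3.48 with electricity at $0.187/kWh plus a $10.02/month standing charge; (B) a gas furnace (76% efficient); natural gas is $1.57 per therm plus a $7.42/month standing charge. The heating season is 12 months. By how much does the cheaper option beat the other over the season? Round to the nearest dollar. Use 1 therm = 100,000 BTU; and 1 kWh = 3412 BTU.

Heat load = 324 therm × 100,000 = 32,400,000 BTU
Gas: input = 32,400,000 / 0.76 = 42,631,579 BTU = 426.3 therm → 426.3 × $1.57 = $669.32; + 12 × $7.42 standing = $758.36
Heat pump: 32,400,000 BTU / 3412 = 9,496 kWh heat; / 3.48 = 2,729 kWh in → × $0.187 = $510.27; + 12 × $10.02 standing = $630.51
Difference = |$758.36 − $630.51| = $127.85 ≈ $128

$128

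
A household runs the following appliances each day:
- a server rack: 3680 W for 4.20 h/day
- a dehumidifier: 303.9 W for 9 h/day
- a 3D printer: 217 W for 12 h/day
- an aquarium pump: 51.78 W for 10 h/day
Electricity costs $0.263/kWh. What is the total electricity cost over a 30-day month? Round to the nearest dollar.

server rack: 3680 W × 4.20 h × 30 d = 463,680 Wh = 463.7 kWh
dehumidifier: 303.9 W × 9 h × 30 d = 82,053 Wh = 82.05 kWh
3D printer: 217 W × 12 h × 30 d = 78,120 Wh = 78.12 kWh
aquarium pump: 51.78 W × 10 h × 30 d = 15,534 Wh = 15.53 kWh
Total energy = 463.7 + 82.05 + 78.12 + 15.53 = 639.4 kWh
Cost = 639.4 kWh × $0.263 = $168.16 ≈ $168

$168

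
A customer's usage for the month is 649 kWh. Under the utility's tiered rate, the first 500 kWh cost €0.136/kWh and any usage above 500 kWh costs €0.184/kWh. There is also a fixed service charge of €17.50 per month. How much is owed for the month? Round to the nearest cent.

First 500 kWh × €0.136 = €68.00
Remaining 149 kWh × €0.184 = €27.42
Energy charge = €95.42; + service €17.50 = €112.92

€112.92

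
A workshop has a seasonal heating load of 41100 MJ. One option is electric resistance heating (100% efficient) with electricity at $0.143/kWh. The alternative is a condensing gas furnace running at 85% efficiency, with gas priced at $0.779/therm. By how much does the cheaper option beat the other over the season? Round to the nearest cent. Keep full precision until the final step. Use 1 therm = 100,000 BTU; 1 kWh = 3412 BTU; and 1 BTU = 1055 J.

Heat load = 41100 MJ = 41,100,000,000 J / 1055 = 38,957,346 BTU
Gas: input = 38,957,346 / 0.85 = 45,832,172 BTU = 458.3 therm → 458.3 × $0.779 = $357.03
Electric: 38,957,346 BTU / 3412 = 11,420 kWh → × $0.143 = $1,632.74
Difference = |$357.03 − $1,632.74| = $1,275.70

$1275.70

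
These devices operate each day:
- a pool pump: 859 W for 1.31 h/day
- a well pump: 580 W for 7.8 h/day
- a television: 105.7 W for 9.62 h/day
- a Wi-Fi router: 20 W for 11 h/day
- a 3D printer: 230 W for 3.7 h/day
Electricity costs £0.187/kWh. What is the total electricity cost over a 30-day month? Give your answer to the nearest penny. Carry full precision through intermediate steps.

£43.41

pool pump: 859 W × 1.31 h × 30 d = 33,759 Wh = 33.76 kWh
well pump: 580 W × 7.8 h × 30 d = 135,720 Wh = 135.7 kWh
television: 105.7 W × 9.62 h × 30 d = 30,505 Wh = 30.51 kWh
Wi-Fi router: 20 W × 11 h × 30 d = 6,600 Wh = 6.6 kWh
3D printer: 230 W × 3.7 h × 30 d = 25,530 Wh = 25.53 kWh
Total energy = 33.76 + 135.7 + 30.51 + 6.6 + 25.53 = 232.1 kWh
Cost = 232.1 kWh × £0.187 = £43.41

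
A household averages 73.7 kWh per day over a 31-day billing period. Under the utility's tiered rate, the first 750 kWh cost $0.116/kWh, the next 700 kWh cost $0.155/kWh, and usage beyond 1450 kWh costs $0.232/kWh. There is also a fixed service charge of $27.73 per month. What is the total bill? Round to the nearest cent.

$416.88

Usage = 73.7 kWh/day × 31 days = 2284.7 kWh
First 750 kWh × $0.116 = $87.00
Next 700 kWh × $0.155 = $108.50
Remaining 834.7 kWh × $0.232 = $193.65
Energy charge = $389.15; + service $27.73 = $416.88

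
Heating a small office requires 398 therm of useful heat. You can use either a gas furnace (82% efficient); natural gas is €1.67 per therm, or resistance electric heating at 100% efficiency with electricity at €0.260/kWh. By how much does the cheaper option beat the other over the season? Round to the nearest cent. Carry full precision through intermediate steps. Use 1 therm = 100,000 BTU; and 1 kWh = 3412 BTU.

€2222.26

Heat load = 398 therm × 100,000 = 39,800,000 BTU
Gas: input = 39,800,000 / 0.82 = 48,536,585 BTU = 485.4 therm → 485.4 × €1.67 = €810.56
Electric: 39,800,000 BTU / 3412 = 11,660 kWh → × €0.260 = €3,032.83
Difference = |€810.56 − €3,032.83| = €2,222.26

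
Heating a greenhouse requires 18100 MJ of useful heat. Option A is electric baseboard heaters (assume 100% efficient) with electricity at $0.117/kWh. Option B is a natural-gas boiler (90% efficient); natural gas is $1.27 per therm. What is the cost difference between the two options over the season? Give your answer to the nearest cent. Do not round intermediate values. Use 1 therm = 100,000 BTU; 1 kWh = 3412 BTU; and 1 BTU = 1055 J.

Heat load = 18100 MJ = 18,100,000,000 J / 1055 = 17,156,398 BTU
Gas: input = 17,156,398 / 0.90 = 19,062,665 BTU = 190.6 therm → 190.6 × $1.27 = $242.10
Electric: 17,156,398 BTU / 3412 = 5,028 kWh → × $0.117 = $588.31
Difference = |$242.10 − $588.31| = $346.21

$346.21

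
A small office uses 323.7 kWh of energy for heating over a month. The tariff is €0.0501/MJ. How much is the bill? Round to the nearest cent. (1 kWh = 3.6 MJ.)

€58.38

323.7 kWh × (3.6 MJ/kWh) = 1,165 MJ
Cost = 1,165 MJ × €0.0501/MJ = €58.38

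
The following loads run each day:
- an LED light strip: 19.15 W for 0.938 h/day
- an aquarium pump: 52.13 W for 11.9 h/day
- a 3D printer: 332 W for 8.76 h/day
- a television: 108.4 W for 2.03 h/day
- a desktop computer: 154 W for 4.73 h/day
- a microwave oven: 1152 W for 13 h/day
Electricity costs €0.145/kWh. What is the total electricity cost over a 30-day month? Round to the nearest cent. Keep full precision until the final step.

€84.70

LED light strip: 19.15 W × 0.938 h × 30 d = 539 Wh = 0.5389 kWh
aquarium pump: 52.13 W × 11.9 h × 30 d = 18,610 Wh = 18.61 kWh
3D printer: 332 W × 8.76 h × 30 d = 87,250 Wh = 87.25 kWh
television: 108.4 W × 2.03 h × 30 d = 6,602 Wh = 6.602 kWh
desktop computer: 154 W × 4.73 h × 30 d = 21,853 Wh = 21.85 kWh
microwave oven: 1152 W × 13 h × 30 d = 449,280 Wh = 449.3 kWh
Total energy = 0.5389 + 18.61 + 87.25 + 6.602 + 21.85 + 449.3 = 584.1 kWh
Cost = 584.1 kWh × €0.145 = €84.70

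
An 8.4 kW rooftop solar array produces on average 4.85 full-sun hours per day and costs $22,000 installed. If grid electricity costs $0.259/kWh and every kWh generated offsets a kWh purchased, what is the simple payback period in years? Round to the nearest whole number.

Daily generation = 8.4 kW × 4.85 h = 40.74 kWh
Annual generation = 40.74 × 365 = 14870 kWh
Annual savings = 14870 × $0.259 = $3,851.36
Payback = $22,000 / $3,851.36 = 5.71 years

6 years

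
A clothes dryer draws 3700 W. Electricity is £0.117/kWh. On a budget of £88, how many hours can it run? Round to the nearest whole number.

Energy budget = £88 / £0.117 per kWh = 752.1 kWh = 752,137 Wh
Runtime = 752,137 Wh / 3700 W = 203.3 h

203 h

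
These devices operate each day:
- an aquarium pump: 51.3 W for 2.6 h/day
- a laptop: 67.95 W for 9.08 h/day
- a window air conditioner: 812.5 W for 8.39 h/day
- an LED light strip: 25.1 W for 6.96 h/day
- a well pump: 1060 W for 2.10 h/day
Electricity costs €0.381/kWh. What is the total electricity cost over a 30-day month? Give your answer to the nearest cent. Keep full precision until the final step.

€113.93

aquarium pump: 51.3 W × 2.6 h × 30 d = 4,001 Wh = 4.001 kWh
laptop: 67.95 W × 9.08 h × 30 d = 18,510 Wh = 18.51 kWh
window air conditioner: 812.5 W × 8.39 h × 30 d = 204,506 Wh = 204.5 kWh
LED light strip: 25.1 W × 6.96 h × 30 d = 5,241 Wh = 5.241 kWh
well pump: 1060 W × 2.10 h × 30 d = 66,780 Wh = 66.78 kWh
Total energy = 4.001 + 18.51 + 204.5 + 5.241 + 66.78 = 299 kWh
Cost = 299 kWh × €0.381 = €113.93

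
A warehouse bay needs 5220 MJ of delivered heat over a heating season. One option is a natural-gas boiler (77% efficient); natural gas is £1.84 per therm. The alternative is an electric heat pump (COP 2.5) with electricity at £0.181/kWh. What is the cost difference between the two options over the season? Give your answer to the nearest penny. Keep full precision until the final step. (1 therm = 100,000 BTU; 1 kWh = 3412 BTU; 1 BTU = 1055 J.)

Heat load = 5220 MJ = 5,220,000,000 J / 1055 = 4,947,867 BTU
Gas: input = 4,947,867 / 0.77 = 6,425,802 BTU = 64.26 therm → 64.26 × £1.84 = £118.23
Heat pump: 4,947,867 BTU / 3412 = 1,450 kWh heat; / 2.5 = 580.1 kWh in → × £0.181 = £104.99
Difference = |£118.23 − £104.99| = £13.24

£13.24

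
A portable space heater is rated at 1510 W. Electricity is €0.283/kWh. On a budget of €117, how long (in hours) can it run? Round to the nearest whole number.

Energy budget = €117 / €0.283 per kWh = 413.4 kWh = 413,428 Wh
Runtime = 413,428 Wh / 1510 W = 273.8 h

274 h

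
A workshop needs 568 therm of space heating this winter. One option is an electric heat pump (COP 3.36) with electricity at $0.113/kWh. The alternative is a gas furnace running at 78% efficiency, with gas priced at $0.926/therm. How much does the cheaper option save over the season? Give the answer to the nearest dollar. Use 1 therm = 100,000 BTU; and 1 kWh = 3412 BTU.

Heat load = 568 therm × 100,000 = 56,800,000 BTU
Gas: input = 56,800,000 / 0.78 = 72,820,513 BTU = 728.2 therm → 728.2 × $0.926 = $674.32
Heat pump: 56,800,000 BTU / 3412 = 16,650 kWh heat; / 3.36 = 4,955 kWh in → × $0.113 = $559.86
Difference = |$674.32 − $559.86| = $114.46 ≈ $114

$114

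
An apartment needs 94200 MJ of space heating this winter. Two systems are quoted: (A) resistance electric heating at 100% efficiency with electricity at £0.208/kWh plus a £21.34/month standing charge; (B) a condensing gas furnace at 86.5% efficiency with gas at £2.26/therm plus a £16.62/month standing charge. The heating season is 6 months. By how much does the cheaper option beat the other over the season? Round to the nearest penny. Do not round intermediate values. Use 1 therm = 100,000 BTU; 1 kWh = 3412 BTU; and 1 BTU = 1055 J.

£3138.63

Heat load = 94200 MJ = 94,200,000,000 J / 1055 = 89,289,100 BTU
Gas: input = 89,289,100 / 0.865 = 103,224,393 BTU = 1,032 therm → 1,032 × £2.26 = £2,332.87; + 6 × £16.62 standing = £2,432.59
Electric: 89,289,100 BTU / 3412 = 26,170 kWh → × £0.208 = £5,443.18; + 6 × £21.34 standing = £5,571.22
Difference = |£2,432.59 − £5,571.22| = £3,138.63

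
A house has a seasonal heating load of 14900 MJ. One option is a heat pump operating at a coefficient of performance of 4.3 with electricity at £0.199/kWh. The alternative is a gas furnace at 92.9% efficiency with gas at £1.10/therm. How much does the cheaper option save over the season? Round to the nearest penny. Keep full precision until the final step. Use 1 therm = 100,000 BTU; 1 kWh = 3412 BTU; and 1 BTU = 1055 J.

£24.33

Heat load = 14900 MJ = 14,900,000,000 J / 1055 = 14,123,223 BTU
Gas: input = 14,123,223 / 0.929 = 15,202,608 BTU = 152 therm → 152 × £1.10 = £167.23
Heat pump: 14,123,223 BTU / 3412 = 4,139 kWh heat; / 4.3 = 962.6 kWh in → × £0.199 = £191.56
Difference = |£167.23 − £191.56| = £24.33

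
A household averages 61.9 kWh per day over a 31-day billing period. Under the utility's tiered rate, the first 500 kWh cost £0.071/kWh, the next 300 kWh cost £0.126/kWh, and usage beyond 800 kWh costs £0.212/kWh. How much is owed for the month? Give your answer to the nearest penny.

Usage = 61.9 kWh/day × 31 days = 1918.9 kWh
First 500 kWh × £0.071 = £35.50
Next 300 kWh × £0.126 = £37.80
Remaining 1118.9 kWh × £0.212 = £237.21
Total = £310.51

£310.51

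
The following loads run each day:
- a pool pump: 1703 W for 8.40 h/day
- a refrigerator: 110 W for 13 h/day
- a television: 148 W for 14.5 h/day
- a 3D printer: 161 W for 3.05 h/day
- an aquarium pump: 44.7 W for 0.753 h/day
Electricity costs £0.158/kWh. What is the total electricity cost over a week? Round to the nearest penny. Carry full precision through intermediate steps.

pool pump: 1703 W × 8.40 h × 7 d = 100,136 Wh = 100.1 kWh
refrigerator: 110 W × 13 h × 7 d = 10,010 Wh = 10.01 kWh
television: 148 W × 14.5 h × 7 d = 15,022 Wh = 15.02 kWh
3D printer: 161 W × 3.05 h × 7 d = 3,437 Wh = 3.437 kWh
aquarium pump: 44.7 W × 0.753 h × 7 d = 236 Wh = 0.2356 kWh
Total energy = 100.1 + 10.01 + 15.02 + 3.437 + 0.2356 = 128.8 kWh
Cost = 128.8 kWh × £0.158 = £20.36

£20.36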